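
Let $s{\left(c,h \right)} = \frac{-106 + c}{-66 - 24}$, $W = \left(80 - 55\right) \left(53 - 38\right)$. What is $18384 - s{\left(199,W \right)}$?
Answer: $\frac{551551}{30} \approx 18385.0$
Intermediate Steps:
$W = 375$ ($W = 25 \cdot 15 = 375$)
$s{\left(c,h \right)} = \frac{53}{45} - \frac{c}{90}$ ($s{\left(c,h \right)} = \frac{-106 + c}{-90} = \left(-106 + c\right) \left(- \frac{1}{90}\right) = \frac{53}{45} - \frac{c}{90}$)
$18384 - s{\left(199,W \right)} = 18384 - \left(\frac{53}{45} - \frac{199}{90}\right) = 18384 - - \frac{31}{30} = 18384 + \frac{31}{30} = \frac{551551}{30}$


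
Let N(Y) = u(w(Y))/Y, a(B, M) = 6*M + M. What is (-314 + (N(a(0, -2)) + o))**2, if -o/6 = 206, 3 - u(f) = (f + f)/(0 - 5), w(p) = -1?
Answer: 11775071169/4900 ≈ 2.4031e+6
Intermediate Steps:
u(f) = 3 + 2*f/5 (u(f) = 3 - (f + f)/(0 - 5) = 3 - 2*f/(-5) = 3 - 2*f*(-1)/5 = 3 - (-2)*f/5 = 3 + 2*f/5)
a(B, M) = 7*M
N(Y) = 13/(5*Y) (N(Y) = (3 + (2/5)*(-1))/Y = (3 - 2/5)/Y = 13/(5*Y))
o = -1236 (o = -6*206 = -1236)
(-314 + (N(a(0, -2)) + o))**2 = (-314 + (13/(5*((7*(-2)))) - 1236))**2 = (-314 + ((13/5)/(-14) - 1236))**2 = (-314 + ((13/5)*(-1/14) - 1236))**2 = (-314 + (-13/70 - 1236))**2 = (-314 - 86533/70)**2 = (-108513/70)**2 = 11775071169/4900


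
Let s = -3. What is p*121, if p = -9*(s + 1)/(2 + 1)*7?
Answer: 5082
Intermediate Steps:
p = 42 (p = -9*(-3 + 1)/(2 + 1)*7 = -(-18)/3*7 = -9*(-⅔)*7 = 6*7 = 42)
p*121 = 42*121 = 5082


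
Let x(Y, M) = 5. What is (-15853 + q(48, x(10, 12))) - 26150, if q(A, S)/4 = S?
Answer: -41983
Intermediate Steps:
q(A, S) = 4*S
(-15853 + q(48, x(10, 12))) - 26150 = (-15853 + 4*5) - 26150 = (-15853 + 20) - 26150 = -15833 - 26150 = -41983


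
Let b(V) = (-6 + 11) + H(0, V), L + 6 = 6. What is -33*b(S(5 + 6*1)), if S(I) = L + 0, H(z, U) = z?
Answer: -165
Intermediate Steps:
L = 0 (L = -6 + 6 = 0)
S(I) = 0 (S(I) = 0 + 0 = 0)
b(V) = 5 (b(V) = (-6 + 11) + 0 = 5 + 0 = 5)
-33*b(S(5 + 6*1)) = -33*5 = -165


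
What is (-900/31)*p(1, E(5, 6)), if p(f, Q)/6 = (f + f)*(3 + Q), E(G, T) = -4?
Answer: 10800/31 ≈ 348.39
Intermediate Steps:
p(f, Q) = 12*f*(3 + Q) (p(f, Q) = 6*((f + f)*(3 + Q)) = 6*((2*f)*(3 + Q)) = 6*(2*f*(3 + Q)) = 12*f*(3 + Q))
(-900/31)*p(1, E(5, 6)) = (-900/31)*(12*1*(3 - 4)) = (-900/31)*(12*1*(-1)) = -20*45/31*(-12) = -900/31*(-12) = 10800/31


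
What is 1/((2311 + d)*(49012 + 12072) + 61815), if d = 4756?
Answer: 1/431742443 ≈ 2.3162e-9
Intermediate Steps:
1/((2311 + d)*(49012 + 12072) + 61815) = 1/((2311 + 4756)*(49012 + 12072) + 61815) = 1/(7067*61084 + 61815) = 1/(431680628 + 61815) = 1/431742443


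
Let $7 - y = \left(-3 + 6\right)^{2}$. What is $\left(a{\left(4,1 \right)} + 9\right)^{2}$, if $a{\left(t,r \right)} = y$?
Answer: $49$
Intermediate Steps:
$y = -2$ ($y = 7 - \left(-3 + 6\right)^{2} = 7 - 3^{2} = 7 - 9 = -2$)
$a{\left(t,r \right)} = -2$
$\left(a{\left(4,1 \right)} + 9\right)^{2} = \left(-2 + 9\right)^{2} = 7^{2} = 49$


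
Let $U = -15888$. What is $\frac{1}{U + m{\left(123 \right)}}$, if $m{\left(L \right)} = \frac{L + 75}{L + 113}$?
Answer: $- \frac{118}{1874685} \approx -6.2944 \cdot 10^{-5}$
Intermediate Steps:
$m{\left(L \right)} = \frac{75 + L}{113 + L}$
$\frac{1}{U + m{\left(123 \right)}} = \frac{1}{-15888 + \frac{75 + 123}{113 + 123}} = \frac{1}{-15888 + \frac{1}{236} \cdot 198} = \frac{1}{-15888 + \frac{99}{118}} = \frac{1}{- \frac{1874685}{118}} = - \frac{118}{1874685}$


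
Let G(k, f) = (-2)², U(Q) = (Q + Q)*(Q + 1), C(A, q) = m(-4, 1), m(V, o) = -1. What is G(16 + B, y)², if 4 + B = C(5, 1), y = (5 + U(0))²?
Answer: 16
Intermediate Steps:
C(A, q) = -1
U(Q) = 2*Q*(1 + Q) (U(Q) = (2*Q)*(1 + Q) = 2*Q*(1 + Q))
y = 25 (y = (5 + 2*0*(1 + 0))² = (5 + 2*0*1)² = (5 + 0)² = 5² = 25)
B = -5 (B = -4 - 1 = -5)
G(k, f) = 4
G(16 + B, y)² = 4² = 16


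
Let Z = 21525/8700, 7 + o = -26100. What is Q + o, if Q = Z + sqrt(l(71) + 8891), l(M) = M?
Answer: -3028125/116 + sqrt(8962) ≈ -26010.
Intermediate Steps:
o = -26107 (o = -7 - 26100 = -26107)
Z = 287/116 (Z = 21525*(1/8700) = 287/116 ≈ 2.4741)
Q = 287/116 + sqrt(8962) (Q = 287/116 + sqrt(71 + 8891) = 287/116 + sqrt(8962) ≈ 97.142)
Q + o = (287/116 + sqrt(8962)) - 26107 = -3028125/116 + sqrt(8962)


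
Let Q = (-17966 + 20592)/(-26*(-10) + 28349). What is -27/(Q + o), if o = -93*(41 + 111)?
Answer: 772443/404414198 ≈ 0.0019100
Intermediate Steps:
o = -14136 (o = -93*152 = -14136)
Q = 2626/28609 (Q = 2626/(260 + 28349) = 2626/28609 ≈ 0.091789)
-27/(Q + o) = -27/(2626/28609 - 14136) = -27/(-404414198/28609) = -27*(-28609/404414198) = 772443/404414198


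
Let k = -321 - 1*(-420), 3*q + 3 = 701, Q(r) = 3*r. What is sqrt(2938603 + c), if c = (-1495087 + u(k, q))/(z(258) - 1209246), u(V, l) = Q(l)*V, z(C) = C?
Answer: sqrt(986046058209427)/18318 ≈ 1714.2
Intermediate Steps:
q = 698/3 (q = -1 + (1/3)*701 = -1 + 701/3 = 698/3 ≈ 232.67)
k = 99 (k = -321 + 420 = 99)
u(V, l) = 3*V*l (u(V, l) = (3*l)*V = 3*V*l)
c = 129635/109908 (c = (-1495087 + 3*99*(698/3))/(258 - 1209246) = (-1495087 + 69102)/(-1208988) = -1425985*(-1/1208988) = 129635/109908 ≈ 1.1795)
sqrt(2938603 + c) = sqrt(2938603 + 129635/109908) = sqrt(322976108159/109908) = sqrt(986046058209427)/18318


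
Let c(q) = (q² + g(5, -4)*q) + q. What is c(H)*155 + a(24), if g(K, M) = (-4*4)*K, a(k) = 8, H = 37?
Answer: -240862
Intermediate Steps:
g(K, M) = -16*K
c(q) = q² - 79*q (c(q) = (q² + (-16*5)*q) + q = (q² - 80*q) + q = q² - 79*q)
c(H)*155 + a(24) = (37*(-79 + 37))*155 + 8 = (37*(-42))*155 + 8 = -1554*155 + 8 = -240870 + 8 = -240862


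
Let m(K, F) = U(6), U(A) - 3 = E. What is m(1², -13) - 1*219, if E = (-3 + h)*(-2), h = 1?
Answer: -212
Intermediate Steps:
E = 4 (E = (-3 + 1)*(-2) = -2*(-2) = 4)
U(A) = 7 (U(A) = 3 + 4 = 7)
m(K, F) = 7
m(1², -13) - 1*219 = 7 - 1*219 = 7 - 219 = -212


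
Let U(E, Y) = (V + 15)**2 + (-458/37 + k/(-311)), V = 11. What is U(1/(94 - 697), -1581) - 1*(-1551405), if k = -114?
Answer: 17859657847/11507 ≈ 1.5521e+6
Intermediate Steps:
U(E, Y) = 7640512/11507 (U(E, Y) = (11 + 15)**2 + (-458/37 - 114/(-311)) = 26**2 + (-458*1/37 - 114*(-1/311)) = 676 + (-458/37 + 114/311) = 676 - 138220/11507 = 7640512/11507)
U(1/(94 - 697), -1581) - 1*(-1551405) = 7640512/11507 - 1*(-1551405) = 7640512/11507 + 1551405 = 17859657847/11507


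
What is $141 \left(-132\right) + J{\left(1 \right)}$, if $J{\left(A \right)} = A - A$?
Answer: $-18612$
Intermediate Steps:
$J{\left(A \right)} = 0$
$141 \left(-132\right) + J{\left(1 \right)} = 141 \left(-132\right) + 0 = -18612 + 0 = -18612$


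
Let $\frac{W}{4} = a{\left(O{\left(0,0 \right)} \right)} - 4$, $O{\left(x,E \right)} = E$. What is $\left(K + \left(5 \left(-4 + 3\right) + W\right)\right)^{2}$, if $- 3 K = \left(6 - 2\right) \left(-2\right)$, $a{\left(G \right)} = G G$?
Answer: $\frac{3025}{9} \approx 336.11$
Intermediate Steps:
$a{\left(G \right)} = G^{2}$
$W = -16$ ($W = 4 \left(0^{2} - 4\right) = 4 \left(0 - 4\right) = 4 \left(-4\right) = -16$)
$K = \frac{8}{3}$ ($K = - \frac{\left(6 - 2\right) \left(-2\right)}{3} = - \frac{4 \left(-2\right)}{3} = \left(- \frac{1}{3}\right) \left(-8\right) = \frac{8}{3} \approx 2.6667$)
$\left(K + \left(5 \left(-4 + 3\right) + W\right)\right)^{2} = \left(\frac{8}{3} - \left(16 - 5 \left(-4 + 3\right)\right)\right)^{2} = \left(\frac{8}{3} + \left(5 \left(-1\right) - 16\right)\right)^{2} = \left(\frac{8}{3} - 21\right)^{2} = \left(- \frac{55}{3}\right)^{2} = \frac{3025}{9}$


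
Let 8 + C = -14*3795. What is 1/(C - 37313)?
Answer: -1/90451 ≈ -1.1056e-5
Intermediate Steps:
C = -53138 (C = -8 - 14*3795 = -8 - 53130 = -53138)
1/(C - 37313) = 1/(-53138 - 37313) = 1/(-90451) = -1/90451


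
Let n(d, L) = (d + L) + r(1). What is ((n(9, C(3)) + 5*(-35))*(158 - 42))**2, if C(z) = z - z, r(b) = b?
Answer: 366339600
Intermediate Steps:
C(z) = 0
n(d, L) = 1 + L + d (n(d, L) = (d + L) + 1 = (L + d) + 1 = 1 + L + d)
((n(9, C(3)) + 5*(-35))*(158 - 42))**2 = (((1 + 0 + 9) + 5*(-35))*(158 - 42))**2 = ((10 - 175)*116)**2 = (-165*116)**2 = (-19140)**2 = 366339600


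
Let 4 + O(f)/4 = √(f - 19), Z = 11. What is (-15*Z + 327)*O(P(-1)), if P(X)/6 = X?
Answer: -2592 + 3240*I ≈ -2592.0 + 3240.0*I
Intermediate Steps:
P(X) = 6*X
O(f) = -16 + 4*√(-19 + f) (O(f) = -16 + 4*√(f - 19) = -16 + 4*√(-19 + f))
(-15*Z + 327)*O(P(-1)) = (-15*11 + 327)*(-16 + 4*√(-19 + 6*(-1))) = (-165 + 327)*(-16 + 4*√(-19 - 6)) = 162*(-16 + 4*√(-25)) = 162*(-16 + 4*(5*I)) = 162*(-16 + 20*I) = -2592 + 3240*I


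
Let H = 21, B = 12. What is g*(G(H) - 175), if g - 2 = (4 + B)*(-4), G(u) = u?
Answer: 9548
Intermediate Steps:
g = -62 (g = 2 + (4 + 12)*(-4) = 2 + 16*(-4) = 2 - 64 = -62)
g*(G(H) - 175) = -62*(21 - 175) = -62*(-154) = 9548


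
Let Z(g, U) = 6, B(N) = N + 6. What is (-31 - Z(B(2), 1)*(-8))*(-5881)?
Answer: -99977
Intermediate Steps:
B(N) = 6 + N
(-31 - Z(B(2), 1)*(-8))*(-5881) = (-31 - 6*(-8))*(-5881) = (-31 - 1*(-48))*(-5881) = (-31 + 48)*(-5881) = 17*(-5881) = -99977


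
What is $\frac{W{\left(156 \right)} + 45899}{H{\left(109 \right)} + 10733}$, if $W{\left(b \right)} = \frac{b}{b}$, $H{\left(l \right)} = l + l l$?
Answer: $\frac{45900}{22723} \approx 2.02$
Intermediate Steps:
$H{\left(l \right)} = l + l^{2}$
$W{\left(b \right)} = 1$
$\frac{W{\left(156 \right)} + 45899}{H{\left(109 \right)} + 10733} = \frac{1 + 45899}{109 \left(1 + 109\right) + 10733} = \frac{45900}{109 \cdot 110 + 10733} = \frac{45900}{11990 + 10733} = \frac{45900}{22723}$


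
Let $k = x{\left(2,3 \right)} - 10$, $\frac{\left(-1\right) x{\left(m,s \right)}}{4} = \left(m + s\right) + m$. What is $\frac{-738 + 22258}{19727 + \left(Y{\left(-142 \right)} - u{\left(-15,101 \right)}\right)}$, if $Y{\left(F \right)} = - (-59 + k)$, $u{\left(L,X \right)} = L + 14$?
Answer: $\frac{4304}{3965} \approx 1.0855$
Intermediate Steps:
$x{\left(m,s \right)} = - 8 m - 4 s$ ($x{\left(m,s \right)} = - 4 \left(\left(m + s\right) + m\right) = - 4 \left(s + 2 m\right) = - 8 m - 4 s$)
$u{\left(L,X \right)} = 14 + L$
$k = -38$ ($k = \left(\left(-8\right) 2 - 12\right) - 10 = \left(-16 - 12\right) - 10 = -28 - 10 = -38$)
$Y{\left(F \right)} = 97$ ($Y{\left(F \right)} = - (-59 - 38) = \left(-1\right) \left(-97\right) = 97$)
$\frac{-738 + 22258}{19727 + \left(Y{\left(-142 \right)} - u{\left(-15,101 \right)}\right)} = \frac{-738 + 22258}{19727 + \left(97 - \left(14 - 15\right)\right)} = \frac{21520}{19727 + \left(97 - -1\right)} = \frac{21520}{19727 + \left(97 + 1\right)} = \frac{21520}{19727 + 98} = \frac{21520}{19825} = 21520 \cdot \frac{1}{19825} = \frac{4304}{3965}$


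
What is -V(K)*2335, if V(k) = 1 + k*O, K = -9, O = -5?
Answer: -107410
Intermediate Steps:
V(k) = 1 - 5*k (V(k) = 1 + k*(-5) = 1 - 5*k)
-V(K)*2335 = -(1 - 5*(-9))*2335 = -(1 + 45)*2335 = -46*2335 = -1*107410 = -107410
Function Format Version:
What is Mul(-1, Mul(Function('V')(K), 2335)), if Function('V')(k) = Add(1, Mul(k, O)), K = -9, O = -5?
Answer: -107410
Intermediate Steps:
Function('V')(k) = Add(1, Mul(-5, k)) (Function('V')(k) = Add(1, Mul(k, -5)) = Add(1, Mul(-5, k)))
Mul(-1, Mul(Function('V')(K), 2335)) = Mul(-1, Mul(Add(1, Mul(-5, -9)), 2335)) = Mul(-1, Mul(Add(1, 45), 2335)) = Mul(-1, Mul(46, 2335)) = Mul(-1, 107410) = -107410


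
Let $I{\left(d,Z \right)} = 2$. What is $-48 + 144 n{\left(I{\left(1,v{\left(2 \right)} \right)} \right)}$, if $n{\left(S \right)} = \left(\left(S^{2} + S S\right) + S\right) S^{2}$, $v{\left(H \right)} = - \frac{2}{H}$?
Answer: $5712$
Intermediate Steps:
$n{\left(S \right)} = S^{2} \left(S + 2 S^{2}\right)$ ($n{\left(S \right)} = \left(\left(S^{2} + S^{2}\right) + S\right) S^{2} = \left(2 S^{2} + S\right) S^{2} = \left(S + 2 S^{2}\right) S^{2} = S^{2} \left(S + 2 S^{2}\right)$)
$-48 + 144 n{\left(I{\left(1,v{\left(2 \right)} \right)} \right)} = -48 + 144 \cdot 2^{3} \left(1 + 2 \cdot 2\right) = -48 + 144 \cdot 8 \left(1 + 4\right) = -48 + 144 \cdot 8 \cdot 5 = -48 + 144 \cdot 40 = -48 + 5760 = 5712$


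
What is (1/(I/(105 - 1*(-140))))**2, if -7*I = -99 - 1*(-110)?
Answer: 2941225/121 ≈ 24308.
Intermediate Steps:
I = -11/7 (I = -(-99 - 1*(-110))/7 = -(-99 + 110)/7 = -1/7*11 = -11/7 ≈ -1.5714)
(1/(I/(105 - 1*(-140))))**2 = (1/(-11/(7*(105 - 1*(-140)))))**2 = (1/(-11/(7*(105 + 140))))**2 = (1/(-11/7/245))**2 = (1/(-11/7*1/245))**2 = (1/(-11/1715))**2 = (-1715/11)**2 = 2941225/121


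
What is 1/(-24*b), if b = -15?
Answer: 1/360 ≈ 0.0027778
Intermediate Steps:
1/(-24*b) = 1/(-24*(-15)) = 1/360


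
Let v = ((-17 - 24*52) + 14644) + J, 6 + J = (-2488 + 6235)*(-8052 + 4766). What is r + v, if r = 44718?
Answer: -12254551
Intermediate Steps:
J = -12312648 (J = -6 + (-2488 + 6235)*(-8052 + 4766) = -6 + 3747*(-3286) = -6 - 12312642 = -12312648)
v = -12299269 (v = ((-17 - 24*52) + 14644) - 12312648 = ((-17 - 1248) + 14644) - 12312648 = (-1265 + 14644) - 12312648 = 13379 - 12312648 = -12299269)
r + v = 44718 - 12299269 = -12254551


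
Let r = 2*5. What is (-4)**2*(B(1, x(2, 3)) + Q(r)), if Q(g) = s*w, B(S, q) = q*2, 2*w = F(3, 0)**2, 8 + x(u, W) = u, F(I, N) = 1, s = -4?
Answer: -224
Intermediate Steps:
x(u, W) = -8 + u
w = 1/2 (w = (1/2)*1**2 = (1/2)*1 = 1/2 ≈ 0.50000)
r = 10
B(S, q) = 2*q
Q(g) = -2 (Q(g) = -4*1/2 = -2)
(-4)**2*(B(1, x(2, 3)) + Q(r)) = (-4)**2*(2*(-8 + 2) - 2) = 16*(2*(-6) - 2) = 16*(-12 - 2) = 16*(-14) = -224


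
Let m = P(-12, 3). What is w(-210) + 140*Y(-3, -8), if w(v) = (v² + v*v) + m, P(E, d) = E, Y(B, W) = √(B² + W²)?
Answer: 88188 + 140*√73 ≈ 89384.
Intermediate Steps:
m = -12
w(v) = -12 + 2*v² (w(v) = (v² + v*v) - 12 = (v² + v²) - 12 = 2*v² - 12 = -12 + 2*v²)
w(-210) + 140*Y(-3, -8) = (-12 + 2*(-210)²) + 140*√((-3)² + (-8)²) = (-12 + 2*44100) + 140*√(9 + 64) = (-12 + 88200) + 140*√73 = 88188 + 140*√73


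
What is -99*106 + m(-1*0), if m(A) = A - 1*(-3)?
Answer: -10491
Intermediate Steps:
m(A) = 3 + A (m(A) = A + 3 = 3 + A)
-99*106 + m(-1*0) = -99*106 + (3 - 1*0) = -10494 + (3 + 0) = -10494 + 3 = -10491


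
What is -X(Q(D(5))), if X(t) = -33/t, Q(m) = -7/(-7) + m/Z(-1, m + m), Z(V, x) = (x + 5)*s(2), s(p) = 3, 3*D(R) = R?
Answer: 495/16 ≈ 30.938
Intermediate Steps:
D(R) = R/3
Z(V, x) = 15 + 3*x (Z(V, x) = (x + 5)*3 = (5 + x)*3 = 15 + 3*x)
Q(m) = 1 + m/(15 + 6*m) (Q(m) = -7/(-7) + m/(15 + 3*(m + m)) = -7*(-⅐) + m/(15 + 3*(2*m)) = 1 + m/(15 + 6*m))
-X(Q(D(5))) = -(-33)/((15 + 7*((⅓)*5))/(3*(5 + 2*((⅓)*5)))) = -(-33)/((15 + 7*(5/3))/(3*(5 + 2*(5/3)))) = -(-33)/((15 + 35/3)/(3*(5 + 10/3))) = -(-33)/((⅓)*(80/3)/(25/3)) = -(-33)/((⅓)*(3/25)*(80/3)) = -(-33)/16/15 = -(-33)*15/16 = -1*(-495/16) = 495/16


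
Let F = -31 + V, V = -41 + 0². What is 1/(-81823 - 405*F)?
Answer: -1/52663 ≈ -1.8989e-5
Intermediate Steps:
V = -41 (V = -41 + 0 = -41)
F = -72 (F = -31 - 41 = -72)
1/(-81823 - 405*F) = 1/(-81823 - 405*(-72)) = 1/(-81823 + 29160) = 1/(-52663) = -1/52663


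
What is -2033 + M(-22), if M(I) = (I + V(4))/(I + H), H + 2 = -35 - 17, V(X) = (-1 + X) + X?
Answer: -154493/76 ≈ -2032.8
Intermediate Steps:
V(X) = -1 + 2*X
H = -54 (H = -2 + (-35 - 17) = -2 - 52 = -54)
M(I) = (7 + I)/(-54 + I) (M(I) = (I + (-1 + 2*4))/(I - 54) = (I + (-1 + 8))/(-54 + I) = (I + 7)/(-54 + I) = (7 + I)/(-54 + I))
-2033 + M(-22) = -2033 + (7 - 22)/(-54 - 22) = -2033 - 15/(-76) = -2033 - 1/76*(-15) = -2033 + 15/76 = -154493/76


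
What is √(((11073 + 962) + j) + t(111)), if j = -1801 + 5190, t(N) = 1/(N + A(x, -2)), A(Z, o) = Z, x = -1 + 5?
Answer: √203982515/115 ≈ 124.19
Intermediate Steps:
x = 4
t(N) = 1/(4 + N) (t(N) = 1/(N + 4) = 1/(4 + N))
j = 3389
√(((11073 + 962) + j) + t(111)) = √(((11073 + 962) + 3389) + 1/(4 + 111)) = √((12035 + 3389) + 1/115) = √(15424 + 1/115) = √(1773761/115) = √203982515/115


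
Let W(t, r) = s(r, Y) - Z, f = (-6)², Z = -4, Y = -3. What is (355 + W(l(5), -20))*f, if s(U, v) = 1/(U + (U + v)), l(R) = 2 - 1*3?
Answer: 555696/43 ≈ 12923.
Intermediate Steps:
l(R) = -1 (l(R) = 2 - 3 = -1)
f = 36
s(U, v) = 1/(v + 2*U)
W(t, r) = 4 + 1/(-3 + 2*r) (W(t, r) = 1/(-3 + 2*r) - 1*(-4) = 1/(-3 + 2*r) + 4 = 4 + 1/(-3 + 2*r))
(355 + W(l(5), -20))*f = (355 + (-11 + 8*(-20))/(-3 + 2*(-20)))*36 = (355 + (-11 - 160)/(-3 - 40))*36 = (355 - 171/(-43))*36 = (355 - 1/43*(-171))*36 = (355 + 171/43)*36 = (15436/43)*36 = 555696/43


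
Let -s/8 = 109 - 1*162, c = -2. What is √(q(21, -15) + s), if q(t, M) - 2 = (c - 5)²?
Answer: 5*√19 ≈ 21.794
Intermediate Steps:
s = 424 (s = -8*(109 - 1*162) = -8*(109 - 162) = -8*(-53) = 424)
q(t, M) = 51 (q(t, M) = 2 + (-2 - 5)² = 2 + (-7)² = 2 + 49 = 51)
√(q(21, -15) + s) = √(51 + 424) = √475 = 5*√19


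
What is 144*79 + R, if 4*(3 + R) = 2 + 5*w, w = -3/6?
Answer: 90983/8 ≈ 11373.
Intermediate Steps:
w = -½ (w = -3*⅙ = -½ ≈ -0.50000)
R = -25/8 (R = -3 + (2 + 5*(-½))/4 = -3 + (2 - 5/2)/4 = -3 + (¼)*(-½) = -3 - ⅛ = -25/8 ≈ -3.1250)
144*79 + R = 144*79 - 25/8 = 11376 - 25/8 = 90983/8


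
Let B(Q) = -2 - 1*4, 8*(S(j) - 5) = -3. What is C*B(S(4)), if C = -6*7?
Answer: 252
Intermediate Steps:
S(j) = 37/8 (S(j) = 5 + (⅛)*(-3) = 5 - 3/8 = 37/8)
B(Q) = -6 (B(Q) = -2 - 4 = -6)
C = -42
C*B(S(4)) = -42*(-6) = 252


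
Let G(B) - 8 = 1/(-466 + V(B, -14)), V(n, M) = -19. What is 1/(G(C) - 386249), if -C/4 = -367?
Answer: -485/187326886 ≈ -2.5891e-6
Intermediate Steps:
C = 1468 (C = -4*(-367) = 1468)
G(B) = 3879/485 (G(B) = 8 + 1/(-466 - 19) = 8 + 1/(-485) = 8 - 1/485 = 3879/485)
1/(G(C) - 386249) = 1/(3879/485 - 386249) = 1/(-187326886/485) = -485/187326886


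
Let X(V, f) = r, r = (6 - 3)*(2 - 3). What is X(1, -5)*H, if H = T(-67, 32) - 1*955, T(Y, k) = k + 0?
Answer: 2769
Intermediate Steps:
r = -3 (r = 3*(-1) = -3)
T(Y, k) = k
X(V, f) = -3
H = -923 (H = 32 - 1*955 = 32 - 955 = -923)
X(1, -5)*H = -3*(-923) = 2769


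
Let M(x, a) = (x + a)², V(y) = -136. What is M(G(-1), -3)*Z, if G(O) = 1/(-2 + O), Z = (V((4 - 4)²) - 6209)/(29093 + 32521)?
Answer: -11750/10269 ≈ -1.1442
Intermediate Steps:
Z = -235/2282 (Z = (-136 - 6209)/(29093 + 32521) = -6345/61614 = -6345*1/61614 = -235/2282 ≈ -0.10298)
M(x, a) = (a + x)²
M(G(-1), -3)*Z = (-3 + 1/(-2 - 1))²*(-235/2282) = (-3 + 1/(-3))²*(-235/2282) = (-3 - ⅓)²*(-235/2282) = (-10/3)²*(-235/2282) = (100/9)*(-235/2282) = -11750/10269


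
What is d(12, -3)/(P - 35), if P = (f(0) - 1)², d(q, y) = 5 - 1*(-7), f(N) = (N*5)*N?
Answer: -6/17 ≈ -0.35294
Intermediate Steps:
f(N) = 5*N² (f(N) = (5*N)*N = 5*N²)
d(q, y) = 12 (d(q, y) = 5 + 7 = 12)
P = 1 (P = (5*0² - 1)² = (5*0 - 1)² = (0 - 1)² = (-1)² = 1)
d(12, -3)/(P - 35) = 12/(1 - 35) = 12/(-34) = -1/34*12 = -6/17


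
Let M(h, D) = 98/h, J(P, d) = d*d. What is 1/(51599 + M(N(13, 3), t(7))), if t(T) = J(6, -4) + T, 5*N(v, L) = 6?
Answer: 3/155042 ≈ 1.9350e-5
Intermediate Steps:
N(v, L) = 6/5 (N(v, L) = (⅕)*6 = 6/5)
J(P, d) = d²
t(T) = 16 + T (t(T) = (-4)² + T = 16 + T)
1/(51599 + M(N(13, 3), t(7))) = 1/(51599 + 98/(6/5)) = 1/(51599 + 98*(⅚)) = 1/(51599 + 245/3) = 1/(155042/3) = 3/155042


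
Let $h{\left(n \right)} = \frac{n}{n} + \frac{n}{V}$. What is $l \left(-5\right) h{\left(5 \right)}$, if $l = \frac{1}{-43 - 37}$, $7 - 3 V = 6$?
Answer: $1$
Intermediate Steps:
$V = \frac{1}{3}$ ($V = \frac{7}{3} - 2 = \frac{1}{3} \approx 0.33333$)
$l = - \frac{1}{80}$ ($l = \frac{1}{-80} = - \frac{1}{80} \approx -0.0125$)
$h{\left(n \right)} = 1 + 3 n$ ($h{\left(n \right)} = \frac{n}{n} + n \frac{1}{\frac{1}{3}} = 1 + n 3 = 1 + 3 n$)
$l \left(-5\right) h{\left(5 \right)} = \left(- \frac{1}{80}\right) \left(-5\right) \left(1 + 3 \cdot 5\right) = \frac{1 + 15}{16} = \frac{1}{16} \cdot 16 = 1$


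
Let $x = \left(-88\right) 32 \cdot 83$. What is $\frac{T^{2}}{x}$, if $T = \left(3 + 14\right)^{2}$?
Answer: $- \frac{83521}{233728} \approx -0.35734$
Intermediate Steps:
$x = -233728$ ($x = \left(-2816\right) 83 = -233728$)
$T = 289$ ($T = 17^{2} = 289$)
$\frac{T^{2}}{x} = \frac{289^{2}}{-233728} = 83521 \left(- \frac{1}{233728}\right) = - \frac{83521}{233728}$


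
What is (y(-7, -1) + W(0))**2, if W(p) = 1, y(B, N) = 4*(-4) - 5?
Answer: 400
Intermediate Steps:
y(B, N) = -21 (y(B, N) = -16 - 5 = -21)
(y(-7, -1) + W(0))**2 = (-21 + 1)**2 = (-20)**2 = 400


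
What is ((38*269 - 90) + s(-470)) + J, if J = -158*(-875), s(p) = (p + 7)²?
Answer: 362751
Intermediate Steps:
s(p) = (7 + p)²
J = 138250
((38*269 - 90) + s(-470)) + J = ((38*269 - 90) + (7 - 470)²) + 138250 = ((10222 - 90) + (-463)²) + 138250 = (10132 + 214369) + 138250 = 224501 + 138250 = 362751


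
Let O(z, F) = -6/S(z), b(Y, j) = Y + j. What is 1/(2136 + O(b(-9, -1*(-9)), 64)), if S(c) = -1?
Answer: 1/2142 ≈ 0.00046685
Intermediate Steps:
O(z, F) = 6 (O(z, F) = -6/(-1) = -6*(-1) = 6)
1/(2136 + O(b(-9, -1*(-9)), 64)) = 1/(2136 + 6) = 1/2142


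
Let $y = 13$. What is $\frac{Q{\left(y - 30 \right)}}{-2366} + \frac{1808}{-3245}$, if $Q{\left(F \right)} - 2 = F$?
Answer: $- \frac{4229053}{7677670} \approx -0.55083$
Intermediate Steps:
$Q{\left(F \right)} = 2 + F$
$\frac{Q{\left(y - 30 \right)}}{-2366} + \frac{1808}{-3245} = \frac{2 + \left(13 - 30\right)}{-2366} + \frac{1808}{-3245} = \left(2 - 17\right) \left(- \frac{1}{2366}\right) + 1808 \left(- \frac{1}{3245}\right) = \left(-15\right) \left(- \frac{1}{2366}\right) - \frac{1808}{3245} = \frac{15}{2366} - \frac{1808}{3245} = - \frac{4229053}{7677670}$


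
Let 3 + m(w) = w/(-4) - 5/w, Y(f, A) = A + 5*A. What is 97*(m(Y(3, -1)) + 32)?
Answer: 9118/3 ≈ 3039.3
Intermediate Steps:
Y(f, A) = 6*A
m(w) = -3 - 5/w - w/4 (m(w) = -3 + (w/(-4) - 5/w) = -3 + (w*(-1/4) - 5/w) = -3 + (-w/4 - 5/w) = -3 + (-5/w - w/4) = -3 - 5/w - w/4)
97*(m(Y(3, -1)) + 32) = 97*((-3 - 5/(6*(-1)) - 3*(-1)/2) + 32) = 97*((-3 - 5/(-6) - 1/4*(-6)) + 32) = 97*((-3 - 5*(-1/6) + 3/2) + 32) = 97*((-3 + 5/6 + 3/2) + 32) = 97*(-2/3 + 32) = 97*(94/3) = 9118/3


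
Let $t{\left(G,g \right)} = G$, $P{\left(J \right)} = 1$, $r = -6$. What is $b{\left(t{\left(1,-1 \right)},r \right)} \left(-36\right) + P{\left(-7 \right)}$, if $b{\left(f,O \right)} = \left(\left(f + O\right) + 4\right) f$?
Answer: $37$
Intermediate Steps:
$b{\left(f,O \right)} = f \left(4 + O + f\right)$ ($b{\left(f,O \right)} = \left(\left(O + f\right) + 4\right) f = \left(4 + O + f\right) f = f \left(4 + O + f\right)$)
$b{\left(t{\left(1,-1 \right)},r \right)} \left(-36\right) + P{\left(-7 \right)} = 1 \left(4 - 6 + 1\right) \left(-36\right) + 1 = 1 \left(-1\right) \left(-36\right) + 1 = \left(-1\right) \left(-36\right) + 1 = 36 + 1 = 37$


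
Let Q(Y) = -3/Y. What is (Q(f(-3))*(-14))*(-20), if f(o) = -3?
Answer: 280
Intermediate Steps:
(Q(f(-3))*(-14))*(-20) = (-3/(-3)*(-14))*(-20) = (-3*(-⅓)*(-14))*(-20) = (1*(-14))*(-20) = -14*(-20) = 280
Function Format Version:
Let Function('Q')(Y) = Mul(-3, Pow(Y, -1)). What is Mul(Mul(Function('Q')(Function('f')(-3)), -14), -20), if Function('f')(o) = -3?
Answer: 280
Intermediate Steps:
Mul(Mul(Function('Q')(Function('f')(-3)), -14), -20) = Mul(Mul(Mul(-3, Pow(-3, -1)), -14), -20) = Mul(Mul(Mul(-3, Rational(-1, 3)), -14), -20) = Mul(Mul(1, -14), -20) = Mul(-14, -20) = 280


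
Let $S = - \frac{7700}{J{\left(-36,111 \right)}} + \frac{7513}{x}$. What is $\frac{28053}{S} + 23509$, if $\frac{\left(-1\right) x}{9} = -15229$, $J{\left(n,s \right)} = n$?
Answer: $\frac{231069108425}{9774446} \approx 23640.0$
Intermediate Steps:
$x = 137061$ ($x = \left(-9\right) \left(-15229\right) = 137061$)
$S = \frac{9774446}{45687}$ ($S = - \frac{7700}{-36} + \frac{7513}{137061} = \left(-7700\right) \left(- \frac{1}{36}\right) + 7513 \cdot \frac{1}{137061} = \frac{1925}{9} + \frac{7513}{137061} = \frac{9774446}{45687} \approx 213.94$)
$\frac{28053}{S} + 23509 = \frac{28053}{\frac{9774446}{45687}} + 23509 = 28053 \cdot \frac{45687}{9774446} + 23509 = \frac{1281657411}{9774446} + 23509 = \frac{231069108425}{9774446}$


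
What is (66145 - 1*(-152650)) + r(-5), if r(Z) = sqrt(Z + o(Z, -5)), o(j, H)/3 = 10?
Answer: 218800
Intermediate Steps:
o(j, H) = 30 (o(j, H) = 3*10 = 30)
r(Z) = sqrt(30 + Z) (r(Z) = sqrt(Z + 30) = sqrt(30 + Z))
(66145 - 1*(-152650)) + r(-5) = (66145 - 1*(-152650)) + sqrt(30 - 5) = (66145 + 152650) + sqrt(25) = 218795 + 5 = 218800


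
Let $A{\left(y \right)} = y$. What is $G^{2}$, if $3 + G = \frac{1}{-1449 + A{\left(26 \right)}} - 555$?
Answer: $\frac{630491581225}{2024929} \approx 3.1137 \cdot 10^{5}$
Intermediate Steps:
$G = - \frac{794035}{1423}$ ($G = -3 + \left(\frac{1}{-1449 + 26} - 555\right) = -3 - \left(555 - \frac{1}{-1423}\right) = -3 - \frac{789766}{1423} = - \frac{794035}{1423} \approx -558.0$)
$G^{2} = \left(- \frac{794035}{1423}\right)^{2} = \frac{630491581225}{2024929}$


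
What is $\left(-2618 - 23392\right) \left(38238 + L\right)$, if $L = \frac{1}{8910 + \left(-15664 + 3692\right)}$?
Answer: $- \frac{1522687238775}{1531} \approx -9.9457 \cdot 10^{8}$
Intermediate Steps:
$L = - \frac{1}{3062}$ ($L = \frac{1}{8910 - 11972} = \frac{1}{-3062} = - \frac{1}{3062} \approx -0.00032658$)
$\left(-2618 - 23392\right) \left(38238 + L\right) = \left(-2618 - 23392\right) \left(38238 - \frac{1}{3062}\right) = \left(-2618 - 23392\right) \frac{117084755}{3062} = \left(-26010\right) \frac{117084755}{3062} = - \frac{1522687238775}{1531}$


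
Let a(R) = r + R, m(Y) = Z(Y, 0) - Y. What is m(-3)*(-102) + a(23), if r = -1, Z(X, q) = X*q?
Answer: -284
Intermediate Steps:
m(Y) = -Y (m(Y) = Y*0 - Y = 0 - Y = -Y)
a(R) = -1 + R
m(-3)*(-102) + a(23) = -1*(-3)*(-102) + (-1 + 23) = 3*(-102) + 22 = -306 + 22 = -284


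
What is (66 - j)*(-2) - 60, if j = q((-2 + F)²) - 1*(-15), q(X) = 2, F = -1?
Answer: -158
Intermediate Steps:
j = 17 (j = 2 - 1*(-15) = 2 + 15 = 17)
(66 - j)*(-2) - 60 = (66 - 1*17)*(-2) - 60 = (66 - 17)*(-2) - 60 = 49*(-2) - 60 = -98 - 60 = -158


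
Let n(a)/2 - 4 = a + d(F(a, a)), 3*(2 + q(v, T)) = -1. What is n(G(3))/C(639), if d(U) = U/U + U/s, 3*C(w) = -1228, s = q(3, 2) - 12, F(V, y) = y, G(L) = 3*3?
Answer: -1725/26402 ≈ -0.065336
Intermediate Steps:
G(L) = 9
q(v, T) = -7/3 (q(v, T) = -2 + (⅓)*(-1) = -2 - ⅓ = -7/3)
s = -43/3 (s = -7/3 - 12 = -43/3 ≈ -14.333)
C(w) = -1228/3 (C(w) = (⅓)*(-1228) = -1228/3)
d(U) = 1 - 3*U/43 (d(U) = U/U + U/(-43/3) = 1 + U*(-3/43) = 1 - 3*U/43)
n(a) = 10 + 80*a/43 (n(a) = 8 + 2*(a + (1 - 3*a/43)) = 8 + 2*(1 + 40*a/43) = 8 + (2 + 80*a/43) = 10 + 80*a/43)
n(G(3))/C(639) = (10 + (80/43)*9)/(-1228/3) = (10 + 720/43)*(-3/1228) = (1150/43)*(-3/1228) = -1725/26402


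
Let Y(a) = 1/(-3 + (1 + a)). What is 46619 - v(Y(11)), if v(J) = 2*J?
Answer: 419569/9 ≈ 46619.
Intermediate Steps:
Y(a) = 1/(-2 + a)
46619 - v(Y(11)) = 46619 - 2/(-2 + 11) = 46619 - 2/9 = 419569/9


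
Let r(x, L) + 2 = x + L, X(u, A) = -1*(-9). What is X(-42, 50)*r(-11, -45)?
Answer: -522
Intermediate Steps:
X(u, A) = 9
r(x, L) = -2 + L + x (r(x, L) = -2 + (x + L) = -2 + (L + x) = -2 + L + x)
X(-42, 50)*r(-11, -45) = 9*(-2 - 45 - 11) = 9*(-58) = -522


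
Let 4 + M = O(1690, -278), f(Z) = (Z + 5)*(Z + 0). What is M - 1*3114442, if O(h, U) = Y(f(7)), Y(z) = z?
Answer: -3114362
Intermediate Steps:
f(Z) = Z*(5 + Z) (f(Z) = (5 + Z)*Z = Z*(5 + Z))
O(h, U) = 84 (O(h, U) = 7*(5 + 7) = 7*12 = 84)
M = 80 (M = -4 + 84 = 80)
M - 1*3114442 = 80 - 1*3114442 = 80 - 3114442 = -3114362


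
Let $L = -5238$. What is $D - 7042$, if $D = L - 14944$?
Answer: $-27224$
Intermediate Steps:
$D = -20182$ ($D = -5238 - 14944 = -20182$)
$D - 7042 = -20182 - 7042 = -27224$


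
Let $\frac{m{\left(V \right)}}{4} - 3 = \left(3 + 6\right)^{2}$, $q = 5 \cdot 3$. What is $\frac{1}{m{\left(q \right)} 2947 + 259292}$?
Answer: $\frac{1}{1249484} \approx 8.0033 \cdot 10^{-7}$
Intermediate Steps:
$q = 15$
$m{\left(V \right)} = 336$ ($m{\left(V \right)} = 12 + 4 \left(3 + 6\right)^{2} = 12 + 4 \cdot 9^{2} = 12 + 4 \cdot 81 = 12 + 324 = 336$)
$\frac{1}{m{\left(q \right)} 2947 + 259292} = \frac{1}{336 \cdot 2947 + 259292} = \frac{1}{990192 + 259292} = \frac{1}{1249484}$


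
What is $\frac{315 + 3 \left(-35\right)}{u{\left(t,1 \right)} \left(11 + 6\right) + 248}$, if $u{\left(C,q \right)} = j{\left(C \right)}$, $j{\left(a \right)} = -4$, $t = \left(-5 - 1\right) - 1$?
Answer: $\frac{7}{6} \approx 1.1667$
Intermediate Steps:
$t = -7$ ($t = -6 - 1 = -7$)
$u{\left(C,q \right)} = -4$
$\frac{315 + 3 \left(-35\right)}{u{\left(t,1 \right)} \left(11 + 6\right) + 248} = \frac{315 + 3 \left(-35\right)}{- 4 \left(11 + 6\right) + 248} = \frac{315 - 105}{\left(-4\right) 17 + 248} = \frac{210}{-68 + 248} = \frac{210}{180} = 210 \cdot \frac{1}{180} = \frac{7}{6}$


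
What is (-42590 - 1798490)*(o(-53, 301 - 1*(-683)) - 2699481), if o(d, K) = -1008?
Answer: 4971816288120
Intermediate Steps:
(-42590 - 1798490)*(o(-53, 301 - 1*(-683)) - 2699481) = (-42590 - 1798490)*(-1008 - 2699481) = -1841080*(-2700489) = 4971816288120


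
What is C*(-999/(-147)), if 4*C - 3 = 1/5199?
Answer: 865689/169834 ≈ 5.0973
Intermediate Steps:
C = 7799/10398 (C = 3/4 + (1/4)/5199 = 3/4 + (1/4)*(1/5199) = 3/4 + 1/20796 = 7799/10398 ≈ 0.75005)
C*(-999/(-147)) = 7799*(-999/(-147))/10398 = 7799*(-999*(-1/147))/10398 = (7799/10398)*(333/49) = 865689/169834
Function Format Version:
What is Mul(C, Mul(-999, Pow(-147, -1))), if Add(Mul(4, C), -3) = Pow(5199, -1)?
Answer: Rational(865689, 169834) ≈ 5.0973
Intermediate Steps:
C = Rational(7799, 10398) (C = Add(Rational(3, 4), Mul(Rational(1, 4), Pow(5199, -1))) = Add(Rational(3, 4), Mul(Rational(1, 4), Rational(1, 5199))) = Add(Rational(3, 4), Rational(1, 20796)) = Rational(7799, 10398) ≈ 0.75005)
Mul(C, Mul(-999, Pow(-147, -1))) = Mul(Rational(7799, 10398), Mul(-999, Pow(-147, -1))) = Mul(Rational(7799, 10398), Mul(-999, Rational(-1, 147))) = Mul(Rational(7799, 10398), Rational(333, 49)) = Rational(865689, 169834)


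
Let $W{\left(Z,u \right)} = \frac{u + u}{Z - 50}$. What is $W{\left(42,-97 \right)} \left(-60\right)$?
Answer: $-1455$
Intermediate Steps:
$W{\left(Z,u \right)} = \frac{2 u}{-50 + Z}$
$W{\left(42,-97 \right)} \left(-60\right) = 2 \left(-97\right) \frac{1}{-50 + 42} \left(-60\right) = 2 \left(-97\right) \frac{1}{-8} \left(-60\right) = 2 \left(-97\right) \left(- \frac{1}{8}\right) \left(-60\right) = \frac{97}{4} \left(-60\right) = -1455$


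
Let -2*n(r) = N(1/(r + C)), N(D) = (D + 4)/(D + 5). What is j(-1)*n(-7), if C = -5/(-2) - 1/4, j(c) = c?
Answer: 36/91 ≈ 0.39560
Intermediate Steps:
C = 9/4 (C = -5*(-1/2) - 1*1/4 = 5/2 - 1/4 = 9/4 ≈ 2.2500)
N(D) = (4 + D)/(5 + D)
n(r) = -(4 + 1/(9/4 + r))/(2*(5 + 1/(9/4 + r))) (n(r) = -(4 + 1/(r + 9/4))/(2*(5 + 1/(r + 9/4))) = -(4 + 1/(9/4 + r))/(2*(5 + 1/(9/4 + r))))
j(-1)*n(-7) = -4*(-5 - 2*(-7))/(49 + 20*(-7)) = -4*(-5 + 14)/(49 - 140) = -4*9/(-91) = -4*(-1)*9/91 = -1*(-36/91) = 36/91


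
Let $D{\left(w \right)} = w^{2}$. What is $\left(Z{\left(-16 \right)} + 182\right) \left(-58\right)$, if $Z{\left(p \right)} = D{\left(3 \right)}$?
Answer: $-11078$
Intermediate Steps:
$Z{\left(p \right)} = 9$ ($Z{\left(p \right)} = 3^{2} = 9$)
$\left(Z{\left(-16 \right)} + 182\right) \left(-58\right) = \left(9 + 182\right) \left(-58\right) = 191 \left(-58\right) = -11078$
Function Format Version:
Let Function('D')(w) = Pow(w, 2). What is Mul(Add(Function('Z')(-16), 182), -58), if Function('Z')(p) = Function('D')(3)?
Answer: -11078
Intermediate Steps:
Function('Z')(p) = 9 (Function('Z')(p) = Pow(3, 2) = 9)
Mul(Add(Function('Z')(-16), 182), -58) = Mul(Add(9, 182), -58) = Mul(191, -58) = -11078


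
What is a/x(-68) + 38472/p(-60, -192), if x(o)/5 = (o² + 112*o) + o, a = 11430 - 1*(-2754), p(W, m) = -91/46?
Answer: -107451922/5525 ≈ -19448.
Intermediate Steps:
p(W, m) = -91/46 (p(W, m) = -91*1/46 = -91/46)
a = 14184 (a = 11430 + 2754 = 14184)
x(o) = 5*o² + 565*o (x(o) = 5*((o² + 112*o) + o) = 5*(o² + 113*o) = 5*o² + 565*o)
a/x(-68) + 38472/p(-60, -192) = 14184/((5*(-68)*(113 - 68))) + 38472/(-91/46) = 14184/((5*(-68)*45)) + 38472*(-46/91) = 14184/(-15300) - 252816/13 = 14184*(-1/15300) - 252816/13 = -394/425 - 252816/13 = -107451922/5525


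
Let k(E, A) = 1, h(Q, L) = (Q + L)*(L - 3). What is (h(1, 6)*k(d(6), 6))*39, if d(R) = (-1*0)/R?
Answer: 819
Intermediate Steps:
h(Q, L) = (-3 + L)*(L + Q) (h(Q, L) = (L + Q)*(-3 + L) = (-3 + L)*(L + Q))
d(R) = 0 (d(R) = 0/R = 0)
(h(1, 6)*k(d(6), 6))*39 = ((6**2 - 3*6 - 3*1 + 6*1)*1)*39 = ((36 - 18 - 3 + 6)*1)*39 = (21*1)*39 = 21*39 = 819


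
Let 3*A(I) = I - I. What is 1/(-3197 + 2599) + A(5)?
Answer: -1/598 ≈ -0.0016722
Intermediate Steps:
A(I) = 0 (A(I) = (I - I)/3 = (⅓)*0 = 0)
1/(-3197 + 2599) + A(5) = 1/(-3197 + 2599) + 0 = 1/(-598) + 0 = -1/598 + 0 = -1/598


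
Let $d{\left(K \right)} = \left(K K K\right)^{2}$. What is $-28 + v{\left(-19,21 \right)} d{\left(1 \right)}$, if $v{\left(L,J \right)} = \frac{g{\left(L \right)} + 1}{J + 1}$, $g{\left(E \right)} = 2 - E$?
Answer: $-27$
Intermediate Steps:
$v{\left(L,J \right)} = \frac{3 - L}{1 + J}$ ($v{\left(L,J \right)} = \frac{\left(2 - L\right) + 1}{J + 1} = \frac{3 - L}{1 + J}$)
$d{\left(K \right)} = K^{6}$ ($d{\left(K \right)} = \left(K^{2} K\right)^{2} = \left(K^{3}\right)^{2} = K^{6}$)
$-28 + v{\left(-19,21 \right)} d{\left(1 \right)} = -28 + \frac{3 - -19}{1 + 21} \cdot 1^{6} = -28 + \frac{3 + 19}{22} \cdot 1 = -28 + \frac{1}{22} \cdot 22 \cdot 1 = -28 + 1 \cdot 1 = -28 + 1 = -27$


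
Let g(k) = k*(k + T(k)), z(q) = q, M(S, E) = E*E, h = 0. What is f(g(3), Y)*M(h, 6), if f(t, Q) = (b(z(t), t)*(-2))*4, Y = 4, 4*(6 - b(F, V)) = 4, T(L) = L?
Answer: -1440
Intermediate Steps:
M(S, E) = E**2
b(F, V) = 5 (b(F, V) = 6 - 1/4*4 = 6 - 1 = 5)
g(k) = 2*k**2 (g(k) = k*(k + k) = k*(2*k) = 2*k**2)
f(t, Q) = -40 (f(t, Q) = (5*(-2))*4 = -10*4 = -40)
f(g(3), Y)*M(h, 6) = -40*6**2 = -40*36 = -1440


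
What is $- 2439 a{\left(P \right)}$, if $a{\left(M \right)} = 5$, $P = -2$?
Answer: $-12195$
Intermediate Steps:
$- 2439 a{\left(P \right)} = \left(-2439\right) 5 = -12195$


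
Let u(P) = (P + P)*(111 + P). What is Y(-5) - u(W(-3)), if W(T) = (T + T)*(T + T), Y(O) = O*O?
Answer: -10559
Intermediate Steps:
Y(O) = O²
W(T) = 4*T² (W(T) = (2*T)*(2*T) = 4*T²)
u(P) = 2*P*(111 + P) (u(P) = (2*P)*(111 + P) = 2*P*(111 + P))
Y(-5) - u(W(-3)) = (-5)² - 2*4*(-3)²*(111 + 4*(-3)²) = 25 - 2*4*9*(111 + 4*9) = 25 - 2*36*(111 + 36) = 25 - 2*36*147 = 25 - 1*10584 = 25 - 10584 = -10559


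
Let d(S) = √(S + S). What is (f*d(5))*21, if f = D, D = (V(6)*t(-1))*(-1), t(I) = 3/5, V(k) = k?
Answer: -378*√10/5 ≈ -239.07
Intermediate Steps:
t(I) = ⅗ (t(I) = 3*(⅕) = ⅗)
D = -18/5 (D = (6*(⅗))*(-1) = (18/5)*(-1) = -18/5 ≈ -3.6000)
d(S) = √2*√S (d(S) = √(2*S) = √2*√S)
f = -18/5 ≈ -3.6000
(f*d(5))*21 = -18*√2*√5/5*21 = -18*√10/5*21 = -378*√10/5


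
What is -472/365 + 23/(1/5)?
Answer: 41503/365 ≈ 113.71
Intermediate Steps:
-472/365 + 23/(1/5) = -472*1/365 + 23/(⅕) = -472/365 + 23*5 = -472/365 + 115 = 41503/365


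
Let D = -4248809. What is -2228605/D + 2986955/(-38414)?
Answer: -12605391654125/163213748926 ≈ -77.232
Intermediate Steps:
-2228605/D + 2986955/(-38414) = -2228605/(-4248809) + 2986955/(-38414) = -2228605*(-1/4248809) + 2986955*(-1/38414) = 2228605/4248809 - 2986955/38414 = -12605391654125/163213748926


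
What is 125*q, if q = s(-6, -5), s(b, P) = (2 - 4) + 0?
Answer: -250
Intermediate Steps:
s(b, P) = -2 (s(b, P) = -2 + 0 = -2)
q = -2
125*q = 125*(-2) = -250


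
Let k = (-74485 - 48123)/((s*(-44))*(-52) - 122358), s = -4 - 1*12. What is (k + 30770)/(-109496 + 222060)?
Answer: 1222876607/4473462206 ≈ 0.27336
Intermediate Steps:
s = -16 (s = -4 - 12 = -16)
k = 61304/79483 (k = (-74485 - 48123)/(-16*(-44)*(-52) - 122358) = -122608/(704*(-52) - 122358) = -122608/(-36608 - 122358) = -122608/(-158966) = -122608*(-1/158966) = 61304/79483 ≈ 0.77128)
(k + 30770)/(-109496 + 222060) = (61304/79483 + 30770)/(-109496 + 222060) = (2445753214/79483)/112564 = (2445753214/79483)*(1/112564) = 1222876607/4473462206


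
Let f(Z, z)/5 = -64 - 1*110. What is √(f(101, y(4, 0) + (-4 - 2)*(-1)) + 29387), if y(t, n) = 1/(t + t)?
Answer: √28517 ≈ 168.87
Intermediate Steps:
y(t, n) = 1/(2*t)
f(Z, z) = -870 (f(Z, z) = 5*(-64 - 1*110) = 5*(-64 - 110) = 5*(-174) = -870)
√(f(101, y(4, 0) + (-4 - 2)*(-1)) + 29387) = √(-870 + 29387) = √28517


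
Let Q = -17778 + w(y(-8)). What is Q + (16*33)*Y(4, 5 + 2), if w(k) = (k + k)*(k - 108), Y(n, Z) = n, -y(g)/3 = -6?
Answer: -18906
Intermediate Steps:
y(g) = 18 (y(g) = -3*(-6) = 18)
w(k) = 2*k*(-108 + k) (w(k) = (2*k)*(-108 + k) = 2*k*(-108 + k))
Q = -21018 (Q = -17778 + 2*18*(-108 + 18) = -17778 + 2*18*(-90) = -17778 - 3240 = -21018)
Q + (16*33)*Y(4, 5 + 2) = -21018 + (16*33)*4 = -21018 + 528*4 = -21018 + 2112 = -18906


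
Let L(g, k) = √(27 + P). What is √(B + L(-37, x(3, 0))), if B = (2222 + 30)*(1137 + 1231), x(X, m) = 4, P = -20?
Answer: √(5332736 + √7) ≈ 2309.3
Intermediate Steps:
L(g, k) = √7 (L(g, k) = √(27 - 20) = √7)
B = 5332736 (B = 2252*2368 = 5332736)
√(B + L(-37, x(3, 0))) = √(5332736 + √7)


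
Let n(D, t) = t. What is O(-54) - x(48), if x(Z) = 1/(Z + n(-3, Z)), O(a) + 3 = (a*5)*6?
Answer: -155809/96 ≈ -1623.0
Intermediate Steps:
O(a) = -3 + 30*a (O(a) = -3 + (a*5)*6 = -3 + (5*a)*6 = -3 + 30*a)
x(Z) = 1/(2*Z) (x(Z) = 1/(Z + Z) = 1/(2*Z))
O(-54) - x(48) = (-3 + 30*(-54)) - 1/(2*48) = (-3 - 1620) - 1/(2*48) = -1623 - 1*1/96 = -1623 - 1/96 = -155809/96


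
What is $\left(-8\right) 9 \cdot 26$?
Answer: $-1872$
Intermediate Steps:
$\left(-8\right) 9 \cdot 26 = \left(-72\right) 26 = -1872$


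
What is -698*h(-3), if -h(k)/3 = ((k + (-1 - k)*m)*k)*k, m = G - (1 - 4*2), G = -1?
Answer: 169614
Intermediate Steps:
m = 6 (m = -1 - (1 - 4*2) = -1 - (1 - 8) = -1 - 1*(-7) = -1 + 7 = 6)
h(k) = -3*k**2*(-6 - 5*k) (h(k) = -3*(k + (-1 - k)*6)*k*k = -3*(k + (-6 - 6*k))*k*k = -3*(-6 - 5*k)*k*k = -3*k*(-6 - 5*k)*k = -3*k**2*(-6 - 5*k))
-698*h(-3) = -698*(-3)**2*(18 + 15*(-3)) = -6282*(18 - 45) = -6282*(-27) = -698*(-243) = 169614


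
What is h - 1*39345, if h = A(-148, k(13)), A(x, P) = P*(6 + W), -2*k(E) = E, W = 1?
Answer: -78781/2 ≈ -39391.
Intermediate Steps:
k(E) = -E/2
A(x, P) = 7*P (A(x, P) = P*(6 + 1) = P*7 = 7*P)
h = -91/2 (h = 7*(-½*13) = 7*(-13/2) = -91/2 ≈ -45.500)
h - 1*39345 = -91/2 - 1*39345 = -91/2 - 39345 = -78781/2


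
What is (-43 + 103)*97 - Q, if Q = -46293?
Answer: 52113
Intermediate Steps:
(-43 + 103)*97 - Q = (-43 + 103)*97 - 1*(-46293) = 60*97 + 46293 = 5820 + 46293 = 52113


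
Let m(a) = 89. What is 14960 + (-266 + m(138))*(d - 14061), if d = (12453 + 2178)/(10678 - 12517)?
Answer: 1535666270/613 ≈ 2.5052e+6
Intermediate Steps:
d = -4877/613 (d = 14631/(-1839) = 14631*(-1/1839) = -4877/613 ≈ -7.9560)
14960 + (-266 + m(138))*(d - 14061) = 14960 + (-266 + 89)*(-4877/613 - 14061) = 14960 - 177*(-8624270/613) = 14960 + 1526495790/613 = 1535666270/613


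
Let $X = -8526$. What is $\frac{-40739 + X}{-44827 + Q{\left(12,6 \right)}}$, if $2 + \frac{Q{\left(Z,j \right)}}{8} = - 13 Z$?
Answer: $\frac{49265}{46091} \approx 1.0689$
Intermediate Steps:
$Q{\left(Z,j \right)} = -16 - 104 Z$ ($Q{\left(Z,j \right)} = -16 + 8 \left(- 13 Z\right) = -16 - 104 Z$)
$\frac{-40739 + X}{-44827 + Q{\left(12,6 \right)}} = \frac{-40739 - 8526}{-44827 - 1264} = - \frac{49265}{-44827 - 1264} = - \frac{49265}{-46091} = \left(-49265\right) \left(- \frac{1}{46091}\right) = \frac{49265}{46091}$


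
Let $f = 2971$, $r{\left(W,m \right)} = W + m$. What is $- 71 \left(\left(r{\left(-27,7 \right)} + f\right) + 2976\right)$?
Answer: $-420817$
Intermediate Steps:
$- 71 \left(\left(r{\left(-27,7 \right)} + f\right) + 2976\right) = - 71 \left(\left(\left(-27 + 7\right) + 2971\right) + 2976\right) = - 71 \left(\left(-20 + 2971\right) + 2976\right) = - 71 \left(2951 + 2976\right) = \left(-71\right) 5927 = -420817$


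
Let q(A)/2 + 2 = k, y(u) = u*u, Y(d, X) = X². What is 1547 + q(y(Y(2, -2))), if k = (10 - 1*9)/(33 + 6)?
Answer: 60179/39 ≈ 1543.1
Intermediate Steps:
y(u) = u²
k = 1/39 (k = (10 - 9)/39 = 1*(1/39) = 1/39 ≈ 0.025641)
q(A) = -154/39 (q(A) = -4 + 2*(1/39) = -4 + 2/39 = -154/39)
1547 + q(y(Y(2, -2))) = 1547 - 154/39 = 60179/39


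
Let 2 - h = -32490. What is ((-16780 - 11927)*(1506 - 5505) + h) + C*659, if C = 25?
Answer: 114848260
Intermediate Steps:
h = 32492 (h = 2 - 1*(-32490) = 2 + 32490 = 32492)
((-16780 - 11927)*(1506 - 5505) + h) + C*659 = ((-16780 - 11927)*(1506 - 5505) + 32492) + 25*659 = (-28707*(-3999) + 32492) + 16475 = (114799293 + 32492) + 16475 = 114831785 + 16475 = 114848260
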